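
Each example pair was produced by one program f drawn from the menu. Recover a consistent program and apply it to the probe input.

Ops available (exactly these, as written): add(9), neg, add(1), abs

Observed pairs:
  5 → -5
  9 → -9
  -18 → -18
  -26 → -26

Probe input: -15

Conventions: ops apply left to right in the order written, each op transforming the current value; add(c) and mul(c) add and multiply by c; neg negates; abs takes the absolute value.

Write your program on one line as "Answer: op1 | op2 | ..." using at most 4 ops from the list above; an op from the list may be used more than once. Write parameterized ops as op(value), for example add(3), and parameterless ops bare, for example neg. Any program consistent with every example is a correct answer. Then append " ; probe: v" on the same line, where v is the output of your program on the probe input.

neg | abs | neg ; probe: -15

Check, running the answer program on each example:
  5 -> -5 -> 5 -> -5
  9 -> -9 -> 9 -> -9
  -18 -> 18 -> 18 -> -18
  -26 -> 26 -> 26 -> -26
  probe: -15 -> 15 -> 15 -> -15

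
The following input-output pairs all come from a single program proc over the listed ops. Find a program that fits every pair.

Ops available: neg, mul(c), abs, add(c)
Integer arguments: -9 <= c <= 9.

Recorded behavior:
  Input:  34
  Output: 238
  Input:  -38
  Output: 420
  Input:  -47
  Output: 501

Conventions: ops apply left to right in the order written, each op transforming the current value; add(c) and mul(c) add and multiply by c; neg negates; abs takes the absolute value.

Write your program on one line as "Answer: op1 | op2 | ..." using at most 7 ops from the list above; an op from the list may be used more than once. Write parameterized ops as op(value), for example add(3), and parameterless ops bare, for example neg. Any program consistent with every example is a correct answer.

neg | add(8) | mul(9) | add(1) | abs | add(5)

Check, running the answer program on each example:
  34 -> -34 -> -26 -> -234 -> -233 -> 233 -> 238
  -38 -> 38 -> 46 -> 414 -> 415 -> 415 -> 420
  -47 -> 47 -> 55 -> 495 -> 496 -> 496 -> 501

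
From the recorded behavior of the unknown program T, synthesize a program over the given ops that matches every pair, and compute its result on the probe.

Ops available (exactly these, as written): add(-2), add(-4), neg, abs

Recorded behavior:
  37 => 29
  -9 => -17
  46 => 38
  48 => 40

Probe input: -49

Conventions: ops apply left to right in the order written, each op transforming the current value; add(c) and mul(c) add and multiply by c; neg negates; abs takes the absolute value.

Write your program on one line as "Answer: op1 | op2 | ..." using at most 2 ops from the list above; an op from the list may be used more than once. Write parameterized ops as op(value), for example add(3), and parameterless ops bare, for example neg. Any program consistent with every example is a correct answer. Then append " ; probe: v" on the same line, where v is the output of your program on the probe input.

add(-4) | add(-4) ; probe: -57

Check, running the answer program on each example:
  37 -> 33 -> 29
  -9 -> -13 -> -17
  46 -> 42 -> 38
  48 -> 44 -> 40
  probe: -49 -> -53 -> -57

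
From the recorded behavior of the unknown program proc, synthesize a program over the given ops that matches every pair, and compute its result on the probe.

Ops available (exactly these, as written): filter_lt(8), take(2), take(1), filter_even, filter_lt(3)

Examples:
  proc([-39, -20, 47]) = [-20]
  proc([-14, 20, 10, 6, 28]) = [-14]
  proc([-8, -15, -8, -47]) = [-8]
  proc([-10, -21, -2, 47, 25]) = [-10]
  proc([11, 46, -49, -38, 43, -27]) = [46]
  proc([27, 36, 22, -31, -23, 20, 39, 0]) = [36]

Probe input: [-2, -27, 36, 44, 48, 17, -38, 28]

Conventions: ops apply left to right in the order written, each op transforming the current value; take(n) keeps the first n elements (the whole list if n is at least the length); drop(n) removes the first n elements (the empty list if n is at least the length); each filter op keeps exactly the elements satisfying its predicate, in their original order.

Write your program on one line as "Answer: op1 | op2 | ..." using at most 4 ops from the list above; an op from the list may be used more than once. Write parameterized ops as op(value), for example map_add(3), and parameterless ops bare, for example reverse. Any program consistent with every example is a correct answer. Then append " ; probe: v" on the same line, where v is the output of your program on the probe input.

take(2) | filter_even | take(1) ; probe: [-2]

Check, running the answer program on each example:
  [-39, -20, 47] -> [-39, -20] -> [-20] -> [-20]
  [-14, 20, 10, 6, 28] -> [-14, 20] -> [-14, 20] -> [-14]
  [-8, -15, -8, -47] -> [-8, -15] -> [-8] -> [-8]
  [-10, -21, -2, 47, 25] -> [-10, -21] -> [-10] -> [-10]
  [11, 46, -49, -38, 43, -27] -> [11, 46] -> [46] -> [46]
  [27, 36, 22, -31, -23, 20, 39, 0] -> [27, 36] -> [36] -> [36]
  probe: [-2, -27, 36, 44, 48, 17, -38, 28] -> [-2, -27] -> [-2] -> [-2]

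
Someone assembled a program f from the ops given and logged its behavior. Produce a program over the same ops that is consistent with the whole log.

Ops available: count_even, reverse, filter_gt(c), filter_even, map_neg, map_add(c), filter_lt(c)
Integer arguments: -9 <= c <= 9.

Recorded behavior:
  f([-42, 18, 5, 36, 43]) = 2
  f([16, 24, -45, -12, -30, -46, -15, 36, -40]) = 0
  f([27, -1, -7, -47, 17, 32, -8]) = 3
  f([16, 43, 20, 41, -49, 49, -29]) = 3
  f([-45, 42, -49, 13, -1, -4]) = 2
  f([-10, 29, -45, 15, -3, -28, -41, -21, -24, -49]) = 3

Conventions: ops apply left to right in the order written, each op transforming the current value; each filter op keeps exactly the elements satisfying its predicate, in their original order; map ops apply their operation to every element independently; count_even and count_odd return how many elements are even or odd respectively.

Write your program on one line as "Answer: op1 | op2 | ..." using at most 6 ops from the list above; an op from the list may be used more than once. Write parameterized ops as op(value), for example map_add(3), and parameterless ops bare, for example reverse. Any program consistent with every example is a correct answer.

reverse | filter_gt(-7) | reverse | map_add(-9) | map_neg | count_even

Check, running the answer program on each example:
  [-42, 18, 5, 36, 43] -> [43, 36, 5, 18, -42] -> [43, 36, 5, 18] -> [18, 5, 36, 43] -> [9, -4, 27, 34] -> [-9, 4, -27, -34] -> 2
  [16, 24, -45, -12, -30, -46, -15, 36, -40] -> [-40, 36, -15, -46, -30, -12, -45, 24, 16] -> [36, 24, 16] -> [16, 24, 36] -> [7, 15, 27] -> [-7, -15, -27] -> 0
  [27, -1, -7, -47, 17, 32, -8] -> [-8, 32, 17, -47, -7, -1, 27] -> [32, 17, -1, 27] -> [27, -1, 17, 32] -> [18, -10, 8, 23] -> [-18, 10, -8, -23] -> 3
  [16, 43, 20, 41, -49, 49, -29] -> [-29, 49, -49, 41, 20, 43, 16] -> [49, 41, 20, 43, 16] -> [16, 43, 20, 41, 49] -> [7, 34, 11, 32, 40] -> [-7, -34, -11, -32, -40] -> 3
  [-45, 42, -49, 13, -1, -4] -> [-4, -1, 13, -49, 42, -45] -> [-4, -1, 13, 42] -> [42, 13, -1, -4] -> [33, 4, -10, -13] -> [-33, -4, 10, 13] -> 2
  [-10, 29, -45, 15, -3, -28, -41, -21, -24, -49] -> [-49, -24, -21, -41, -28, -3, 15, -45, 29, -10] -> [-3, 15, 29] -> [29, 15, -3] -> [20, 6, -12] -> [-20, -6, 12] -> 3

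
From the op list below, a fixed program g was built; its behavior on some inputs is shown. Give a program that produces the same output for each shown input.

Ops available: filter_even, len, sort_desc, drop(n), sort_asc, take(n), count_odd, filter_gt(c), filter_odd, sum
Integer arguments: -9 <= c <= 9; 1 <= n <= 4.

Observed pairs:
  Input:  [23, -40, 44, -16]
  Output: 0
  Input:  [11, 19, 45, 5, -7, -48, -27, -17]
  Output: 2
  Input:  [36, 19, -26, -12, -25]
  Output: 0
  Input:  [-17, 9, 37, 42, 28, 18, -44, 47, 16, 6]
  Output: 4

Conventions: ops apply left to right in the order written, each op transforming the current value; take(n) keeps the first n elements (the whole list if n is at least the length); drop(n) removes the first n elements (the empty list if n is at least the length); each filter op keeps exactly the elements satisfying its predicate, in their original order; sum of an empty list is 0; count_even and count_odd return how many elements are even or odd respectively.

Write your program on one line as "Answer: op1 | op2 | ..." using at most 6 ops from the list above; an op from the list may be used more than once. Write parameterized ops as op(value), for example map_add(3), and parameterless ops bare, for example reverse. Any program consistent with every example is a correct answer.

sort_asc | drop(4) | drop(1) | drop(1) | len

Check, running the answer program on each example:
  [23, -40, 44, -16] -> [-40, -16, 23, 44] -> [] -> [] -> [] -> 0
  [11, 19, 45, 5, -7, -48, -27, -17] -> [-48, -27, -17, -7, 5, 11, 19, 45] -> [5, 11, 19, 45] -> [11, 19, 45] -> [19, 45] -> 2
  [36, 19, -26, -12, -25] -> [-26, -25, -12, 19, 36] -> [36] -> [] -> [] -> 0
  [-17, 9, 37, 42, 28, 18, -44, 47, 16, 6] -> [-44, -17, 6, 9, 16, 18, 28, 37, 42, 47] -> [16, 18, 28, 37, 42, 47] -> [18, 28, 37, 42, 47] -> [28, 37, 42, 47] -> 4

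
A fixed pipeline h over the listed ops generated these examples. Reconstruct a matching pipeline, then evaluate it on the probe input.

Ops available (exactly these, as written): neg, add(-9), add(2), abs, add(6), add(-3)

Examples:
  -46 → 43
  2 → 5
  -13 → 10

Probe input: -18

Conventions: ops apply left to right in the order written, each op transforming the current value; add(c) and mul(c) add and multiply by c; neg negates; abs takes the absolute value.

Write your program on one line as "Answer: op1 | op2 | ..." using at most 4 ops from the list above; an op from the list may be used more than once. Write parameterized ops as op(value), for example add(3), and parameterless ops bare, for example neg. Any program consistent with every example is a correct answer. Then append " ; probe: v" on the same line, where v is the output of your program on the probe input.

neg | add(-3) | abs ; probe: 15

Check, running the answer program on each example:
  -46 -> 46 -> 43 -> 43
  2 -> -2 -> -5 -> 5
  -13 -> 13 -> 10 -> 10
  probe: -18 -> 18 -> 15 -> 15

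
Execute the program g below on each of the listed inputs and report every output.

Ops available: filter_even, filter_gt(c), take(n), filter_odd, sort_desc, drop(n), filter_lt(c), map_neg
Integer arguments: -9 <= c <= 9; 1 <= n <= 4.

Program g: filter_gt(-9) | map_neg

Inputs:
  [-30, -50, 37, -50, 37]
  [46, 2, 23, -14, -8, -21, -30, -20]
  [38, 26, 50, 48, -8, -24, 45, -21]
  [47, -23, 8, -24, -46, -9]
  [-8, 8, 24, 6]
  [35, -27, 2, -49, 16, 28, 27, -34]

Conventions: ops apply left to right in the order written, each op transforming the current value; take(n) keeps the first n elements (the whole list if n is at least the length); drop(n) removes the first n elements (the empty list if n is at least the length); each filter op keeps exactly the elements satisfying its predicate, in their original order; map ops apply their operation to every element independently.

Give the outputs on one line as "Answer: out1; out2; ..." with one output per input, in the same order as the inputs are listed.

[-37, -37]; [-46, -2, -23, 8]; [-38, -26, -50, -48, 8, -45]; [-47, -8]; [8, -8, -24, -6]; [-35, -2, -16, -28, -27]

Execution, op by op:
  [-30, -50, 37, -50, 37] -> [37, 37] -> [-37, -37]
  [46, 2, 23, -14, -8, -21, -30, -20] -> [46, 2, 23, -8] -> [-46, -2, -23, 8]
  [38, 26, 50, 48, -8, -24, 45, -21] -> [38, 26, 50, 48, -8, 45] -> [-38, -26, -50, -48, 8, -45]
  [47, -23, 8, -24, -46, -9] -> [47, 8] -> [-47, -8]
  [-8, 8, 24, 6] -> [-8, 8, 24, 6] -> [8, -8, -24, -6]
  [35, -27, 2, -49, 16, 28, 27, -34] -> [35, 2, 16, 28, 27] -> [-35, -2, -16, -28, -27]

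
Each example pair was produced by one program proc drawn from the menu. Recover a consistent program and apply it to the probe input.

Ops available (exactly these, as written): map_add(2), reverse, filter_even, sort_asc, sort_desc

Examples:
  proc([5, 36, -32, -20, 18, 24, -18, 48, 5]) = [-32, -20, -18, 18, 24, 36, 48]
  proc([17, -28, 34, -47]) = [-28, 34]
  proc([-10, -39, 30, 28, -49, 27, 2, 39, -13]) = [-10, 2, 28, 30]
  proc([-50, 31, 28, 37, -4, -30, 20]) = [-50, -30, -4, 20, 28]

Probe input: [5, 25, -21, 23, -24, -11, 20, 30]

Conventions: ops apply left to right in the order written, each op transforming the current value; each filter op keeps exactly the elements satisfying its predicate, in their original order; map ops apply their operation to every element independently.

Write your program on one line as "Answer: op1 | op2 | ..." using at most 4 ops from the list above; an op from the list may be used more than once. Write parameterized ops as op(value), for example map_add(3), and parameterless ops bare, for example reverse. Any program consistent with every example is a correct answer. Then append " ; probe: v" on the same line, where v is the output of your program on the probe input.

sort_desc | filter_even | sort_asc ; probe: [-24, 20, 30]

Check, running the answer program on each example:
  [5, 36, -32, -20, 18, 24, -18, 48, 5] -> [48, 36, 24, 18, 5, 5, -18, -20, -32] -> [48, 36, 24, 18, -18, -20, -32] -> [-32, -20, -18, 18, 24, 36, 48]
  [17, -28, 34, -47] -> [34, 17, -28, -47] -> [34, -28] -> [-28, 34]
  [-10, -39, 30, 28, -49, 27, 2, 39, -13] -> [39, 30, 28, 27, 2, -10, -13, -39, -49] -> [30, 28, 2, -10] -> [-10, 2, 28, 30]
  [-50, 31, 28, 37, -4, -30, 20] -> [37, 31, 28, 20, -4, -30, -50] -> [28, 20, -4, -30, -50] -> [-50, -30, -4, 20, 28]
  probe: [5, 25, -21, 23, -24, -11, 20, 30] -> [30, 25, 23, 20, 5, -11, -21, -24] -> [30, 20, -24] -> [-24, 20, 30]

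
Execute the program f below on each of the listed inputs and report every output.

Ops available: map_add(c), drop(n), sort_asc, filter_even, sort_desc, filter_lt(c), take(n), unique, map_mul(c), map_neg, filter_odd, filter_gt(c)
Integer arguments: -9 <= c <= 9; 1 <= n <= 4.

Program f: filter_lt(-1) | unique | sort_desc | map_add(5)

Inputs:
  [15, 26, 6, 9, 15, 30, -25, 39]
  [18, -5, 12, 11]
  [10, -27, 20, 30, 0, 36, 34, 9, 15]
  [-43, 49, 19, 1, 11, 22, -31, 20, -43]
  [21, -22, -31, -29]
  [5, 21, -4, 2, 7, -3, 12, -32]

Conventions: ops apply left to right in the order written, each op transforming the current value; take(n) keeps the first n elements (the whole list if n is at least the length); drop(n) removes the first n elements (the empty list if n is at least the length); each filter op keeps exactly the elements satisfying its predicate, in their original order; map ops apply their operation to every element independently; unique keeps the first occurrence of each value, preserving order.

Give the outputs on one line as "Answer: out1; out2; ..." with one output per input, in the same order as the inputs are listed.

[-20]; [0]; [-22]; [-26, -38]; [-17, -24, -26]; [2, 1, -27]

Execution, op by op:
  [15, 26, 6, 9, 15, 30, -25, 39] -> [-25] -> [-25] -> [-25] -> [-20]
  [18, -5, 12, 11] -> [-5] -> [-5] -> [-5] -> [0]
  [10, -27, 20, 30, 0, 36, 34, 9, 15] -> [-27] -> [-27] -> [-27] -> [-22]
  [-43, 49, 19, 1, 11, 22, -31, 20, -43] -> [-43, -31, -43] -> [-43, -31] -> [-31, -43] -> [-26, -38]
  [21, -22, -31, -29] -> [-22, -31, -29] -> [-22, -31, -29] -> [-22, -29, -31] -> [-17, -24, -26]
  [5, 21, -4, 2, 7, -3, 12, -32] -> [-4, -3, -32] -> [-4, -3, -32] -> [-3, -4, -32] -> [2, 1, -27]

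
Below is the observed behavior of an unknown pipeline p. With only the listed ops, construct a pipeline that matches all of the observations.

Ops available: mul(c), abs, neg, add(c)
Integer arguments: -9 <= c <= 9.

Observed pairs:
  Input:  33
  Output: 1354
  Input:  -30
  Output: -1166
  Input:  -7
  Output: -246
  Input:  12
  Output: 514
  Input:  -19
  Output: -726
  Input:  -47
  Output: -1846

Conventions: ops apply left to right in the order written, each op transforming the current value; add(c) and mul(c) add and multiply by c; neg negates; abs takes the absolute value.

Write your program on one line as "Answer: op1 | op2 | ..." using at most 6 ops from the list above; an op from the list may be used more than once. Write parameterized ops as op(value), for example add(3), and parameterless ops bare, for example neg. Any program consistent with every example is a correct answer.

mul(-5) | add(-3) | mul(8) | add(-5) | add(-5) | neg

Check, running the answer program on each example:
  33 -> -165 -> -168 -> -1344 -> -1349 -> -1354 -> 1354
  -30 -> 150 -> 147 -> 1176 -> 1171 -> 1166 -> -1166
  -7 -> 35 -> 32 -> 256 -> 251 -> 246 -> -246
  12 -> -60 -> -63 -> -504 -> -509 -> -514 -> 514
  -19 -> 95 -> 92 -> 736 -> 731 -> 726 -> -726
  -47 -> 235 -> 232 -> 1856 -> 1851 -> 1846 -> -1846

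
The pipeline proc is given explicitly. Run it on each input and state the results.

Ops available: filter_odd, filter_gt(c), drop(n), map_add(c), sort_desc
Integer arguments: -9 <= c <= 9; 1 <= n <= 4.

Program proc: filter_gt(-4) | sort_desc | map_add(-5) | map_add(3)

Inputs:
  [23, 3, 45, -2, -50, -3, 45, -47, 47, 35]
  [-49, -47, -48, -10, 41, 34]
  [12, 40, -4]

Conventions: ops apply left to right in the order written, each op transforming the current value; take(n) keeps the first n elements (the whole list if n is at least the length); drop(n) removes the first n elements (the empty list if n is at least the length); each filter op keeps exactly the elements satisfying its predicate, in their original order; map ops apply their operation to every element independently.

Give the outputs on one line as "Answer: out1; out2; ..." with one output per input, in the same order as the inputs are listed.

Execution, op by op:
  [23, 3, 45, -2, -50, -3, 45, -47, 47, 35] -> [23, 3, 45, -2, -3, 45, 47, 35] -> [47, 45, 45, 35, 23, 3, -2, -3] -> [42, 40, 40, 30, 18, -2, -7, -8] -> [45, 43, 43, 33, 21, 1, -4, -5]
  [-49, -47, -48, -10, 41, 34] -> [41, 34] -> [41, 34] -> [36, 29] -> [39, 32]
  [12, 40, -4] -> [12, 40] -> [40, 12] -> [35, 7] -> [38, 10]

[45, 43, 43, 33, 21, 1, -4, -5]; [39, 32]; [38, 10]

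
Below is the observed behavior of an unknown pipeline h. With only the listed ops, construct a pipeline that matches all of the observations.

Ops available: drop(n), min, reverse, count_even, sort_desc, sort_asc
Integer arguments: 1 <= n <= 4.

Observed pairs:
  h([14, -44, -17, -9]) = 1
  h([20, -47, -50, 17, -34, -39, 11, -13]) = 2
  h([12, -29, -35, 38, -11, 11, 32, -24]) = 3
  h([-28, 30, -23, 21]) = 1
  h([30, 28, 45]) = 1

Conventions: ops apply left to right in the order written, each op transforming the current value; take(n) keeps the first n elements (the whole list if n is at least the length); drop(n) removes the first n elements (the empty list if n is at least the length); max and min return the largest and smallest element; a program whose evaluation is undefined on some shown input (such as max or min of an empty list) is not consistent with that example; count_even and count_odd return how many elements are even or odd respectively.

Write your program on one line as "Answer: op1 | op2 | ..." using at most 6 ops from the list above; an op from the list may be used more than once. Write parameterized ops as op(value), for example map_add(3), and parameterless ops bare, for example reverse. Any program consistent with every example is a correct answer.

reverse | drop(1) | sort_asc | drop(1) | sort_desc | count_even

Check, running the answer program on each example:
  [14, -44, -17, -9] -> [-9, -17, -44, 14] -> [-17, -44, 14] -> [-44, -17, 14] -> [-17, 14] -> [14, -17] -> 1
  [20, -47, -50, 17, -34, -39, 11, -13] -> [-13, 11, -39, -34, 17, -50, -47, 20] -> [11, -39, -34, 17, -50, -47, 20] -> [-50, -47, -39, -34, 11, 17, 20] -> [-47, -39, -34, 11, 17, 20] -> [20, 17, 11, -34, -39, -47] -> 2
  [12, -29, -35, 38, -11, 11, 32, -24] -> [-24, 32, 11, -11, 38, -35, -29, 12] -> [32, 11, -11, 38, -35, -29, 12] -> [-35, -29, -11, 11, 12, 32, 38] -> [-29, -11, 11, 12, 32, 38] -> [38, 32, 12, 11, -11, -29] -> 3
  [-28, 30, -23, 21] -> [21, -23, 30, -28] -> [-23, 30, -28] -> [-28, -23, 30] -> [-23, 30] -> [30, -23] -> 1
  [30, 28, 45] -> [45, 28, 30] -> [28, 30] -> [28, 30] -> [30] -> [30] -> 1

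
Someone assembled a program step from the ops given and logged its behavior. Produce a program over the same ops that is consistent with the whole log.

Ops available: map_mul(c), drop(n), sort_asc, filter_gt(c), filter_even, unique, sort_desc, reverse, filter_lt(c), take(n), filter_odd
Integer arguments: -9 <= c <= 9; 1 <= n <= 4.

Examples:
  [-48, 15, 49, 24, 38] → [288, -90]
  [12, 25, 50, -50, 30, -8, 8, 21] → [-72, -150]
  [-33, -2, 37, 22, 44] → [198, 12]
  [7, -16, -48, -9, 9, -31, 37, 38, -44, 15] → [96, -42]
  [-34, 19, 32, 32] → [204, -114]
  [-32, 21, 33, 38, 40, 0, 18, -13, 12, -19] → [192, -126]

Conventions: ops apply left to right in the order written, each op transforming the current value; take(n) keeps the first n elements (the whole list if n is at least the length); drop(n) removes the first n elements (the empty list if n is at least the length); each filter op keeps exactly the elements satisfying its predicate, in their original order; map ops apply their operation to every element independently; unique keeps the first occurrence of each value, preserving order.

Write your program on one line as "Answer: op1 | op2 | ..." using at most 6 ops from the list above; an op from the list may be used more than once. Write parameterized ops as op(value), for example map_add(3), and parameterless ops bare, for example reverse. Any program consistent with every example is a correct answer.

take(4) | map_mul(-6) | take(3) | take(2) | reverse | sort_desc

Check, running the answer program on each example:
  [-48, 15, 49, 24, 38] -> [-48, 15, 49, 24] -> [288, -90, -294, -144] -> [288, -90, -294] -> [288, -90] -> [-90, 288] -> [288, -90]
  [12, 25, 50, -50, 30, -8, 8, 21] -> [12, 25, 50, -50] -> [-72, -150, -300, 300] -> [-72, -150, -300] -> [-72, -150] -> [-150, -72] -> [-72, -150]
  [-33, -2, 37, 22, 44] -> [-33, -2, 37, 22] -> [198, 12, -222, -132] -> [198, 12, -222] -> [198, 12] -> [12, 198] -> [198, 12]
  [7, -16, -48, -9, 9, -31, 37, 38, -44, 15] -> [7, -16, -48, -9] -> [-42, 96, 288, 54] -> [-42, 96, 288] -> [-42, 96] -> [96, -42] -> [96, -42]
  [-34, 19, 32, 32] -> [-34, 19, 32, 32] -> [204, -114, -192, -192] -> [204, -114, -192] -> [204, -114] -> [-114, 204] -> [204, -114]
  [-32, 21, 33, 38, 40, 0, 18, -13, 12, -19] -> [-32, 21, 33, 38] -> [192, -126, -198, -228] -> [192, -126, -198] -> [192, -126] -> [-126, 192] -> [192, -126]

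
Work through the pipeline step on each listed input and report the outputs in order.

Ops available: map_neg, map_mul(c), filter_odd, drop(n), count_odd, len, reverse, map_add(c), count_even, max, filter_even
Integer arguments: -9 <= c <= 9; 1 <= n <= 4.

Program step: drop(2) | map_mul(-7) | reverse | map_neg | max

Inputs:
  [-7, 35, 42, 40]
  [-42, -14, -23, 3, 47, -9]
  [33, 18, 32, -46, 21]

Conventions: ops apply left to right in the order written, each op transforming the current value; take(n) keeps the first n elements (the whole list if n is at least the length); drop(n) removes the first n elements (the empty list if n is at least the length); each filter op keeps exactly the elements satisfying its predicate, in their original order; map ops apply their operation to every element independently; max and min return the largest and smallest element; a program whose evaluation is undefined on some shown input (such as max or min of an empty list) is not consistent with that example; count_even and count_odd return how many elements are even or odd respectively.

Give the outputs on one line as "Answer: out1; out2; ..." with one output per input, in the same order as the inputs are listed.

Execution, op by op:
  [-7, 35, 42, 40] -> [42, 40] -> [-294, -280] -> [-280, -294] -> [280, 294] -> 294
  [-42, -14, -23, 3, 47, -9] -> [-23, 3, 47, -9] -> [161, -21, -329, 63] -> [63, -329, -21, 161] -> [-63, 329, 21, -161] -> 329
  [33, 18, 32, -46, 21] -> [32, -46, 21] -> [-224, 322, -147] -> [-147, 322, -224] -> [147, -322, 224] -> 224

294; 329; 224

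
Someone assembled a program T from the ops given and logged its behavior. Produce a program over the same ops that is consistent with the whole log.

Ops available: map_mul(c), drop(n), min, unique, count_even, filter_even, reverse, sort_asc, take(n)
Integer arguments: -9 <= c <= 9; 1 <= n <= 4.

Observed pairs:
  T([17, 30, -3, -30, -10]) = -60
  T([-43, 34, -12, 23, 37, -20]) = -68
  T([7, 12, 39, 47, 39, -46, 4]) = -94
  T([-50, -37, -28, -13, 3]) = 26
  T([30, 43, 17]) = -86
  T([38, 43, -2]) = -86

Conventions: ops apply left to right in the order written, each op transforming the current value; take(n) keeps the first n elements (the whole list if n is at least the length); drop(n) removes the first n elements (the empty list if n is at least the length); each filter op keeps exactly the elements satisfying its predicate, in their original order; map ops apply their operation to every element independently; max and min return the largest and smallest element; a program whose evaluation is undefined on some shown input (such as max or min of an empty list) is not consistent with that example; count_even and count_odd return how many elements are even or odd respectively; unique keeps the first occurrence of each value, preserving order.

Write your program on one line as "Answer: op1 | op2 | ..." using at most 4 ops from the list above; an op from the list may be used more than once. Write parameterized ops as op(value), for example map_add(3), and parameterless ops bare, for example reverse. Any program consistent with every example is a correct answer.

map_mul(-2) | take(4) | min

Check, running the answer program on each example:
  [17, 30, -3, -30, -10] -> [-34, -60, 6, 60, 20] -> [-34, -60, 6, 60] -> -60
  [-43, 34, -12, 23, 37, -20] -> [86, -68, 24, -46, -74, 40] -> [86, -68, 24, -46] -> -68
  [7, 12, 39, 47, 39, -46, 4] -> [-14, -24, -78, -94, -78, 92, -8] -> [-14, -24, -78, -94] -> -94
  [-50, -37, -28, -13, 3] -> [100, 74, 56, 26, -6] -> [100, 74, 56, 26] -> 26
  [30, 43, 17] -> [-60, -86, -34] -> [-60, -86, -34] -> -86
  [38, 43, -2] -> [-76, -86, 4] -> [-76, -86, 4] -> -86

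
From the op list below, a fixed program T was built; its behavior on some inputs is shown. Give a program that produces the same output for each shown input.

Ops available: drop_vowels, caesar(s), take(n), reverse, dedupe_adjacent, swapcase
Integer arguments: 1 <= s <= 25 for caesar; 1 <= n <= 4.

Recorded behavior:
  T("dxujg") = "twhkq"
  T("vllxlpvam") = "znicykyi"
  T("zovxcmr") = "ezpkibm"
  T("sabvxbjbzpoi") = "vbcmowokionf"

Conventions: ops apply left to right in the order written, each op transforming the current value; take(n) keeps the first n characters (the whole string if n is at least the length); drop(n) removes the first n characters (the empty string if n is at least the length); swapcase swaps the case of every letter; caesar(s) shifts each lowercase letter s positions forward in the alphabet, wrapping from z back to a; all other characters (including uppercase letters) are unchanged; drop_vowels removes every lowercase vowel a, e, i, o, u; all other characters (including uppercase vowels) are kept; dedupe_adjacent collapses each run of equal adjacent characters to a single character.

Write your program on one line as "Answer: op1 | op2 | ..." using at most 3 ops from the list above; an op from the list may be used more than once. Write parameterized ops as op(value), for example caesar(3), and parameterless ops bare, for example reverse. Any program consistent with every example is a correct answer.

caesar(13) | dedupe_adjacent | reverse

Check, running the answer program on each example:
  "dxujg" -> "qkhwt" -> "qkhwt" -> "twhkq"
  "vllxlpvam" -> "iyykycinz" -> "iykycinz" -> "znicykyi"
  "zovxcmr" -> "mbikpze" -> "mbikpze" -> "ezpkibm"
  "sabvxbjbzpoi" -> "fnoikowomcbv" -> "fnoikowomcbv" -> "vbcmowokionf"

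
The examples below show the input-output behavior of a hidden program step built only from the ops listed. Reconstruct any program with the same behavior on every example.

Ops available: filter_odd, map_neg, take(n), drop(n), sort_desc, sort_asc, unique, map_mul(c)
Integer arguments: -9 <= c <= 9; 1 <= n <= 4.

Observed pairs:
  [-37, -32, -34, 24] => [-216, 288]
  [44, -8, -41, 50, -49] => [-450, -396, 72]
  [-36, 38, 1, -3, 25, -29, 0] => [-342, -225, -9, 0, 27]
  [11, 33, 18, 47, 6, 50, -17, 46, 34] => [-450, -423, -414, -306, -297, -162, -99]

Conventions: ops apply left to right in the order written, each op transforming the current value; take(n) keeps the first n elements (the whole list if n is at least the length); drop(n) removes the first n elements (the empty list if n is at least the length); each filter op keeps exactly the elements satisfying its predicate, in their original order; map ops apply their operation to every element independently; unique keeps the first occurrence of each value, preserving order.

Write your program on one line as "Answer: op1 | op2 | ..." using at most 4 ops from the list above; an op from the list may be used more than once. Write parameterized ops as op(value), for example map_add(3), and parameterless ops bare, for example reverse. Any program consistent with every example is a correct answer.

sort_asc | drop(2) | sort_desc | map_mul(-9)

Check, running the answer program on each example:
  [-37, -32, -34, 24] -> [-37, -34, -32, 24] -> [-32, 24] -> [24, -32] -> [-216, 288]
  [44, -8, -41, 50, -49] -> [-49, -41, -8, 44, 50] -> [-8, 44, 50] -> [50, 44, -8] -> [-450, -396, 72]
  [-36, 38, 1, -3, 25, -29, 0] -> [-36, -29, -3, 0, 1, 25, 38] -> [-3, 0, 1, 25, 38] -> [38, 25, 1, 0, -3] -> [-342, -225, -9, 0, 27]
  [11, 33, 18, 47, 6, 50, -17, 46, 34] -> [-17, 6, 11, 18, 33, 34, 46, 47, 50] -> [11, 18, 33, 34, 46, 47, 50] -> [50, 47, 46, 34, 33, 18, 11] -> [-450, -423, -414, -306, -297, -162, -99]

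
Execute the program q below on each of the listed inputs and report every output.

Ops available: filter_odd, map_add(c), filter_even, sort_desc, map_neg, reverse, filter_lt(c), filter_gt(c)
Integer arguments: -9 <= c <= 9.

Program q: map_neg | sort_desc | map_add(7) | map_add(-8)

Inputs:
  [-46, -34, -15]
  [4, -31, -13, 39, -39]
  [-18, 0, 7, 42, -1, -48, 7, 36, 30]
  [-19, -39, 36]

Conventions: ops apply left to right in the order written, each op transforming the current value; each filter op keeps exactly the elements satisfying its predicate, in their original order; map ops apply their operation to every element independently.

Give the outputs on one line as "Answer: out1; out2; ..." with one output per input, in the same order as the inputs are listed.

[45, 33, 14]; [38, 30, 12, -5, -40]; [47, 17, 0, -1, -8, -8, -31, -37, -43]; [38, 18, -37]

Execution, op by op:
  [-46, -34, -15] -> [46, 34, 15] -> [46, 34, 15] -> [53, 41, 22] -> [45, 33, 14]
  [4, -31, -13, 39, -39] -> [-4, 31, 13, -39, 39] -> [39, 31, 13, -4, -39] -> [46, 38, 20, 3, -32] -> [38, 30, 12, -5, -40]
  [-18, 0, 7, 42, -1, -48, 7, 36, 30] -> [18, 0, -7, -42, 1, 48, -7, -36, -30] -> [48, 18, 1, 0, -7, -7, -30, -36, -42] -> [55, 25, 8, 7, 0, 0, -23, -29, -35] -> [47, 17, 0, -1, -8, -8, -31, -37, -43]
  [-19, -39, 36] -> [19, 39, -36] -> [39, 19, -36] -> [46, 26, -29] -> [38, 18, -37]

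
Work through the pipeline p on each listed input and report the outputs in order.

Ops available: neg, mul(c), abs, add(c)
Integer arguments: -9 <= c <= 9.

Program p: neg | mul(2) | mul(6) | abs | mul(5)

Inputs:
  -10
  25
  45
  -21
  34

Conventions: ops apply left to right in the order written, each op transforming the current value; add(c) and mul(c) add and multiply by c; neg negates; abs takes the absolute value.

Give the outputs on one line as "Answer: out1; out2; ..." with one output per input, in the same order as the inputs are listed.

600; 1500; 2700; 1260; 2040

Execution, op by op:
  -10 -> 10 -> 20 -> 120 -> 120 -> 600
  25 -> -25 -> -50 -> -300 -> 300 -> 1500
  45 -> -45 -> -90 -> -540 -> 540 -> 2700
  -21 -> 21 -> 42 -> 252 -> 252 -> 1260
  34 -> -34 -> -68 -> -408 -> 408 -> 2040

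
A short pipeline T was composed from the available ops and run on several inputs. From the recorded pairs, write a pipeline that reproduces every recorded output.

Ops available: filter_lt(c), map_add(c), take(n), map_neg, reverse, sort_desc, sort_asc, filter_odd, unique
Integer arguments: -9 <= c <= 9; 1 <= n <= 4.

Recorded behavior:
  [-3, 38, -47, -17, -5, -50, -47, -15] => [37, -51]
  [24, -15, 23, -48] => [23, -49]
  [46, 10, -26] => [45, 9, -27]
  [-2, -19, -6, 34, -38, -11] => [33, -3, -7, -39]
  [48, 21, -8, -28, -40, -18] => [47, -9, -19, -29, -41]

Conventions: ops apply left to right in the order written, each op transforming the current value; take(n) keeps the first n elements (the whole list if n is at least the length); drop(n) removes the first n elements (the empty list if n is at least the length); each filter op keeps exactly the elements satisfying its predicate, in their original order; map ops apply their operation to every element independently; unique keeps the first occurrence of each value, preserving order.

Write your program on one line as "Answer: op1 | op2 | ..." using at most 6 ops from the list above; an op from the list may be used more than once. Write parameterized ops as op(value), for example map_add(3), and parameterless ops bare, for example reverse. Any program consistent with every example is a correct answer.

map_add(-5) | sort_asc | map_add(4) | sort_desc | filter_odd

Check, running the answer program on each example:
  [-3, 38, -47, -17, -5, -50, -47, -15] -> [-8, 33, -52, -22, -10, -55, -52, -20] -> [-55, -52, -52, -22, -20, -10, -8, 33] -> [-51, -48, -48, -18, -16, -6, -4, 37] -> [37, -4, -6, -16, -18, -48, -48, -51] -> [37, -51]
  [24, -15, 23, -48] -> [19, -20, 18, -53] -> [-53, -20, 18, 19] -> [-49, -16, 22, 23] -> [23, 22, -16, -49] -> [23, -49]
  [46, 10, -26] -> [41, 5, -31] -> [-31, 5, 41] -> [-27, 9, 45] -> [45, 9, -27] -> [45, 9, -27]
  [-2, -19, -6, 34, -38, -11] -> [-7, -24, -11, 29, -43, -16] -> [-43, -24, -16, -11, -7, 29] -> [-39, -20, -12, -7, -3, 33] -> [33, -3, -7, -12, -20, -39] -> [33, -3, -7, -39]
  [48, 21, -8, -28, -40, -18] -> [43, 16, -13, -33, -45, -23] -> [-45, -33, -23, -13, 16, 43] -> [-41, -29, -19, -9, 20, 47] -> [47, 20, -9, -19, -29, -41] -> [47, -9, -19, -29, -41]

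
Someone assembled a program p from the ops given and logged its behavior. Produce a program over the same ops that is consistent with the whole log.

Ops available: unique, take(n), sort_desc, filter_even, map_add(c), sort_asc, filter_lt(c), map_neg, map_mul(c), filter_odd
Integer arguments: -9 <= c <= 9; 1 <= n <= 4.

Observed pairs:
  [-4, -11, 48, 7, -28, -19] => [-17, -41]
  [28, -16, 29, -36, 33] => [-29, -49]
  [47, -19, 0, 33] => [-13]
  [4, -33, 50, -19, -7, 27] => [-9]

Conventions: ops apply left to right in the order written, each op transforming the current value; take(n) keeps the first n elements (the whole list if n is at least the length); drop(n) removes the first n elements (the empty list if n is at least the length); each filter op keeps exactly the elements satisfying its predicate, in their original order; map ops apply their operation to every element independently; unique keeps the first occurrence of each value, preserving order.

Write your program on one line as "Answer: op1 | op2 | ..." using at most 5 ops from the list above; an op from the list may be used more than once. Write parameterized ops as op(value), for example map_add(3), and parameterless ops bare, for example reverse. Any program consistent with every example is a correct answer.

map_add(-6) | map_add(1) | filter_odd | filter_lt(0) | map_add(-8)

Check, running the answer program on each example:
  [-4, -11, 48, 7, -28, -19] -> [-10, -17, 42, 1, -34, -25] -> [-9, -16, 43, 2, -33, -24] -> [-9, 43, -33] -> [-9, -33] -> [-17, -41]
  [28, -16, 29, -36, 33] -> [22, -22, 23, -42, 27] -> [23, -21, 24, -41, 28] -> [23, -21, -41] -> [-21, -41] -> [-29, -49]
  [47, -19, 0, 33] -> [41, -25, -6, 27] -> [42, -24, -5, 28] -> [-5] -> [-5] -> [-13]
  [4, -33, 50, -19, -7, 27] -> [-2, -39, 44, -25, -13, 21] -> [-1, -38, 45, -24, -12, 22] -> [-1, 45] -> [-1] -> [-9]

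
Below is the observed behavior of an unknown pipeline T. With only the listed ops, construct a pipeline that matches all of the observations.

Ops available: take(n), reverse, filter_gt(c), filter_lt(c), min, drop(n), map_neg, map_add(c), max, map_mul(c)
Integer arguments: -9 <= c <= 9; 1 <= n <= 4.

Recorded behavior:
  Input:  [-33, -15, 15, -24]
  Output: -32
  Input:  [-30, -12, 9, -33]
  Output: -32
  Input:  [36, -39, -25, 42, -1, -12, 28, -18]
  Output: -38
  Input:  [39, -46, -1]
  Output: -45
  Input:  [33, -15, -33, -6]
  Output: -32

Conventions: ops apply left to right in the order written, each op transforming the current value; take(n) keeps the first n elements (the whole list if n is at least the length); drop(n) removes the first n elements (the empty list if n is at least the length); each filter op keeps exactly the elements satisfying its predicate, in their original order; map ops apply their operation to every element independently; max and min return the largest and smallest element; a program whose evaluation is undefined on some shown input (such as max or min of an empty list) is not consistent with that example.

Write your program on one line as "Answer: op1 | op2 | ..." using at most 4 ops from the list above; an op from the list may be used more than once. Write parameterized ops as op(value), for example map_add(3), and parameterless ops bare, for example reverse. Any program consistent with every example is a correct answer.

map_add(1) | filter_lt(1) | reverse | min

Check, running the answer program on each example:
  [-33, -15, 15, -24] -> [-32, -14, 16, -23] -> [-32, -14, -23] -> [-23, -14, -32] -> -32
  [-30, -12, 9, -33] -> [-29, -11, 10, -32] -> [-29, -11, -32] -> [-32, -11, -29] -> -32
  [36, -39, -25, 42, -1, -12, 28, -18] -> [37, -38, -24, 43, 0, -11, 29, -17] -> [-38, -24, 0, -11, -17] -> [-17, -11, 0, -24, -38] -> -38
  [39, -46, -1] -> [40, -45, 0] -> [-45, 0] -> [0, -45] -> -45
  [33, -15, -33, -6] -> [34, -14, -32, -5] -> [-14, -32, -5] -> [-5, -32, -14] -> -32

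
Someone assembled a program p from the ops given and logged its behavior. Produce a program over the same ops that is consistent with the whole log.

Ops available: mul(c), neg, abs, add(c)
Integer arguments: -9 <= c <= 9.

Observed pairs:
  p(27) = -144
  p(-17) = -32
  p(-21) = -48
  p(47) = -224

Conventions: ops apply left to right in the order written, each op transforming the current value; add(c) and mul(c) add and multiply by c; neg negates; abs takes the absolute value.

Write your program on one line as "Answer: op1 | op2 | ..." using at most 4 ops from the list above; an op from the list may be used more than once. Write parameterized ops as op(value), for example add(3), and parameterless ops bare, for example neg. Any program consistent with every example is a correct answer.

add(9) | abs | mul(-4)

Check, running the answer program on each example:
  27 -> 36 -> 36 -> -144
  -17 -> -8 -> 8 -> -32
  -21 -> -12 -> 12 -> -48
  47 -> 56 -> 56 -> -224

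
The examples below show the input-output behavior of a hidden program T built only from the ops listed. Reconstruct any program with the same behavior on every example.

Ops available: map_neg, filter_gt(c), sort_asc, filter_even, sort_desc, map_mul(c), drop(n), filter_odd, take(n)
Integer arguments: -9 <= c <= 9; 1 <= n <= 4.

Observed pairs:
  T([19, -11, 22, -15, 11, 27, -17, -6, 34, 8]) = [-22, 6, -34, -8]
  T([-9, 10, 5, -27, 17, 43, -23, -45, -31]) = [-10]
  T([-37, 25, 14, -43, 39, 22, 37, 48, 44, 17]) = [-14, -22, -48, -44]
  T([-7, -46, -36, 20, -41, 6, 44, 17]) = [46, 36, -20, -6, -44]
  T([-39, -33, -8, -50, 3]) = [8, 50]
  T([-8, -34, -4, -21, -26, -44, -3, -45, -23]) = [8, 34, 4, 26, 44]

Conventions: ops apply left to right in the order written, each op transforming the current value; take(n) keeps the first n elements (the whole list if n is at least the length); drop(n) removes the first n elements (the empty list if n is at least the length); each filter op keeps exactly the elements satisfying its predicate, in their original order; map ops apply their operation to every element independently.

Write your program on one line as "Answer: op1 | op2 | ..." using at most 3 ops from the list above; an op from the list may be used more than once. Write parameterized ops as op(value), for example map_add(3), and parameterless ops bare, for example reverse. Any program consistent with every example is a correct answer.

filter_even | map_neg

Check, running the answer program on each example:
  [19, -11, 22, -15, 11, 27, -17, -6, 34, 8] -> [22, -6, 34, 8] -> [-22, 6, -34, -8]
  [-9, 10, 5, -27, 17, 43, -23, -45, -31] -> [10] -> [-10]
  [-37, 25, 14, -43, 39, 22, 37, 48, 44, 17] -> [14, 22, 48, 44] -> [-14, -22, -48, -44]
  [-7, -46, -36, 20, -41, 6, 44, 17] -> [-46, -36, 20, 6, 44] -> [46, 36, -20, -6, -44]
  [-39, -33, -8, -50, 3] -> [-8, -50] -> [8, 50]
  [-8, -34, -4, -21, -26, -44, -3, -45, -23] -> [-8, -34, -4, -26, -44] -> [8, 34, 4, 26, 44]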